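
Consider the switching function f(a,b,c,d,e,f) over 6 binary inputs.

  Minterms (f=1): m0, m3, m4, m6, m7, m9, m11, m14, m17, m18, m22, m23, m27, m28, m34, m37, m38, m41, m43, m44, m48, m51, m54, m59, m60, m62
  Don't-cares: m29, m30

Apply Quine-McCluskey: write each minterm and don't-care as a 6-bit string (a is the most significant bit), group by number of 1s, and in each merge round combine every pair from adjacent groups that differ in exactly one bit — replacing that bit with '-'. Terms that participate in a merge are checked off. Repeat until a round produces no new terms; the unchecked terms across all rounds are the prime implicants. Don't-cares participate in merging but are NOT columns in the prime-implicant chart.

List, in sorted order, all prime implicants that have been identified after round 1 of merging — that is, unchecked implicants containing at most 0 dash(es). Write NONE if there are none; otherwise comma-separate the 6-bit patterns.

010001, 100101, 110000

size-2^0 implicants → 000000(✓)  000011(✓)  000100(✓)  000110(✓)  000111(✓)  001001(✓)  001011(✓)  001110(✓)  010001  010010(✓)  010110(✓)  010111(✓)  011011(✓)  011100(✓)  011101(✓)  011110(✓)  100010(✓)  100101  100110(✓)  101001(✓)  101011(✓)  101100(✓)  110000  110011(✓)  110110(✓)  111011(✓)  111100(✓)  111110(✓)
size-2^1 implicants → -00110(✓)  -01001(✓)  -01011(✓)  -10110(✓)  -11011(✓)  -11100(✓)  -11110(✓)  0-0110(✓)  0-0111(✓)  0-1011(✓)  0-1110(✓)  00-011  00-110(✓)  000-00  000-11  0001-0  00011-(✓)  0010-1(✓)  01-110(✓)  010-10  01011-(✓)  0111-0(✓)  01110-  1-0110(✓)  1-1011(✓)  1-1100  100-10  1010-1(✓)  11-011  11-110(✓)  1111-0(✓)
size-2^2 implicants → --0110  --1011  -010-1  -1-110  -111-0  0--110  0-011-
Unchecked terms (primes): --0110, --1011, -010-1, -1-110, -111-0, 0--110, 0-011-, 00-011, 000-00, 000-11, 0001-0, 010-10, 010001, 01110-, 1-1100, 100-10, 100101, 11-011, 110000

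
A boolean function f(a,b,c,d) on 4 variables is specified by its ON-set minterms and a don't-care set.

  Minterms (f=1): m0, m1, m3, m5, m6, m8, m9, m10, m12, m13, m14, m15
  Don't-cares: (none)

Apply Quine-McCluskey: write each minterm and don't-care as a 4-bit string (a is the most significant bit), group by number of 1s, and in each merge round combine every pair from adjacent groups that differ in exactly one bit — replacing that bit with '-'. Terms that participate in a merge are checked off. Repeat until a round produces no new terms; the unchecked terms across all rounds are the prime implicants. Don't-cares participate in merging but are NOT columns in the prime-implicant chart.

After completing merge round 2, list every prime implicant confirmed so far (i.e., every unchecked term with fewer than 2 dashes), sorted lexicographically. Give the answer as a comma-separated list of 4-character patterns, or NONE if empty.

-110, 00-1

Round 0: 0000✓ 0001✓ 0011✓ 0101✓ 0110✓ 1000✓ 1001✓ 1010✓ 1100✓ 1101✓ 1110✓ 1111✓
Round 1: -000✓ -001✓ -101✓ -110 0-01✓ 00-1 000-✓ 1-00✓ 1-01✓ 1-10✓ 10-0✓ 100-✓ 11-0✓ 11-1✓ 110-✓ 111-✓
Round 2: --01 -00- 1--0 1-0- 11--
PIs = {--01, -00-, -110, 00-1, 1--0, 1-0-, 11--}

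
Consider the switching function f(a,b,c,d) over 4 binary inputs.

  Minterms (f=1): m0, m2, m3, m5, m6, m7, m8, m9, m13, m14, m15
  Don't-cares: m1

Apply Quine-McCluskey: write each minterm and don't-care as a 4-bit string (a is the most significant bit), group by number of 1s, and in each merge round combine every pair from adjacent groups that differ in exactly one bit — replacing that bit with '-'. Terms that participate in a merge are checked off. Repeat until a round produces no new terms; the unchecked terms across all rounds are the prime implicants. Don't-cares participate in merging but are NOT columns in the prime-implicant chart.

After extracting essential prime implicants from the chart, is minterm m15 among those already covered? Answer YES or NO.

YES

size-2^0 implicants → 0000(✓)  0001(✓)  0010(✓)  0011(✓)  0101(✓)  0110(✓)  0111(✓)  1000(✓)  1001(✓)  1101(✓)  1110(✓)  1111(✓)
size-2^1 implicants → -000(✓)  -001(✓)  -101(✓)  -110(✓)  -111(✓)  0-01(✓)  0-10(✓)  0-11(✓)  00-0(✓)  00-1(✓)  000-(✓)  001-(✓)  01-1(✓)  011-(✓)  1-01(✓)  100-(✓)  11-1(✓)  111-(✓)
size-2^2 implicants → --01  -00-  -1-1  -11-  0--1  0-1-  00--
Unchecked terms (primes): --01, -00-, -1-1, -11-, 0--1, 0-1-, 00--
Minterm coverage:
  m0 ⊆ -00-,00--
  m2 ⊆ 0-1-,00--
  m3 ⊆ 0--1,0-1-,00--
  m5 ⊆ --01,-1-1,0--1
  m6 ⊆ -11-,0-1-
  m7 ⊆ -1-1,-11-,0--1,0-1-
  m8 ⊆ -00- [E]
  m9 ⊆ --01,-00-
  m13 ⊆ --01,-1-1
  m14 ⊆ -11- [E]
  m15 ⊆ -1-1,-11-
E = {-00-, -11-}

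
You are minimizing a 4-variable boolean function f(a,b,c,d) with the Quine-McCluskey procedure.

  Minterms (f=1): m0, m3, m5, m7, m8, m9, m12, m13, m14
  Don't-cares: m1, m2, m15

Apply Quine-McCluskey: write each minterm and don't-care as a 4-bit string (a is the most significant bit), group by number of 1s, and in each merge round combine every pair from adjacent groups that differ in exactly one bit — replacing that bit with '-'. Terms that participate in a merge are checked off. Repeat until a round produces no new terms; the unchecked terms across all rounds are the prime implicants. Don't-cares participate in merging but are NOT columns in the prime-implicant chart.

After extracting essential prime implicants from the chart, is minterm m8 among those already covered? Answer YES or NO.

NO

[col 0] 0000*, 0001*, 0010*, 0011*, 0101*, 0111*, 1000*, 1001*, 1100*, 1101*, 1110*, 1111*
[col 1] -000*, -001*, -101*, -111*, 0-01*, 0-11*, 00-0*, 00-1*, 000-*, 001-*, 01-1*, 1-00*, 1-01*, 100-*, 11-0*, 11-1*, 110-*, 111-*
[col 2] --01, -00-, -1-1, 0--1, 00--, 1-0-, 11--
Prime implicants: --01, -00-, -1-1, 0--1, 00--, 1-0-, 11--
PI chart (minterm → PIs covering it):
  0 | -00-,00--
  3 | 0--1,00--
  5 | --01,-1-1,0--1
  7 | -1-1,0--1
  8 | -00-,1-0-
  9 | --01,-00-,1-0-
  12 | 1-0-,11--
  13 | --01,-1-1,1-0-,11--
  14 | 11--  (sole → essential)
Essential prime implicants: 11--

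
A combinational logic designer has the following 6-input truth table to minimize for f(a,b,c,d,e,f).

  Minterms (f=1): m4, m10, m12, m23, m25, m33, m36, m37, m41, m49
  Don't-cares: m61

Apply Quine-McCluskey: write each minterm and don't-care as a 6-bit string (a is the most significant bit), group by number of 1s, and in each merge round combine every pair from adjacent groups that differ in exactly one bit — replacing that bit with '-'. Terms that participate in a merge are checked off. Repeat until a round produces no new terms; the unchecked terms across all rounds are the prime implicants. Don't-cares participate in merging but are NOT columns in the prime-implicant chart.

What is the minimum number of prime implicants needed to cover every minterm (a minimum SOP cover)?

Round 0: 000100✓ 001010 001100✓ 010111 011001 100001✓ 100100✓ 100101✓ 101001✓ 110001✓ 111101
Round 1: -00100 00-100 1-0001 10-001 100-01 10010-
PIs = {-00100, 00-100, 001010, 010111, 011001, 1-0001, 10-001, 100-01, 10010-, 111101}
Coverage chart:
  m4: -00100,00-100
  m10: 001010 ←essential
  m12: 00-100 ←essential
  m23: 010111 ←essential
  m25: 011001 ←essential
  m33: 1-0001,10-001,100-01
  m36: -00100,10010-
  m37: 100-01,10010-
  m41: 10-001 ←essential
  m49: 1-0001 ←essential
Essential: 00-100, 001010, 010111, 011001, 1-0001, 10-001
Petrick residual → 10010-
Min cover (7 terms): a'b'de'f' + a'b'cd'ef' + a'bc'def + a'bcd'e'f + ac'd'e'f + ab'd'e'f + ab'c'de'

7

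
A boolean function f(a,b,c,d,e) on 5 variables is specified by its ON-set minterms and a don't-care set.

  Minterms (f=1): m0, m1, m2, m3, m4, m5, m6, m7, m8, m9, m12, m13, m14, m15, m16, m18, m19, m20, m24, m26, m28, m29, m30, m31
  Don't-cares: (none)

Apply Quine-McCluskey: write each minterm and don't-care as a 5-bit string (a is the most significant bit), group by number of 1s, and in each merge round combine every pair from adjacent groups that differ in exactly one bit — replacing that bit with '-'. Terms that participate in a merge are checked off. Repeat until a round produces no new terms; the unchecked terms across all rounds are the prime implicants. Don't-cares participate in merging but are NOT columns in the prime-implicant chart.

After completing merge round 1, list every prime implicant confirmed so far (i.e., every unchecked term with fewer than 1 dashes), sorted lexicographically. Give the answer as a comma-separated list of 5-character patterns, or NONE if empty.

NONE

size-2^0 implicants → 00000(✓)  00001(✓)  00010(✓)  00011(✓)  00100(✓)  00101(✓)  00110(✓)  00111(✓)  01000(✓)  01001(✓)  01100(✓)  01101(✓)  01110(✓)  01111(✓)  10000(✓)  10010(✓)  10011(✓)  10100(✓)  11000(✓)  11010(✓)  11100(✓)  11101(✓)  11110(✓)  11111(✓)
size-2^1 implicants → -0000(✓)  -0010(✓)  -0011(✓)  -0100(✓)  -1000(✓)  -1100(✓)  -1101(✓)  -1110(✓)  -1111(✓)  0-000(✓)  0-001(✓)  0-100(✓)  0-101(✓)  0-110(✓)  0-111(✓)  00-00(✓)  00-01(✓)  00-10(✓)  00-11(✓)  000-0(✓)  000-1(✓)  0000-(✓)  0001-(✓)  001-0(✓)  001-1(✓)  0010-(✓)  0011-(✓)  01-00(✓)  01-01(✓)  0100-(✓)  011-0(✓)  011-1(✓)  0110-(✓)  0111-(✓)  1-000(✓)  1-010(✓)  1-100(✓)  10-00(✓)  100-0(✓)  1001-(✓)  11-00(✓)  11-10(✓)  110-0(✓)  111-0(✓)  111-1(✓)  1110-(✓)  1111-(✓)
size-2^2 implicants → --000(✓)  --100(✓)  -0-00(✓)  -00-0  -001-  -1-00(✓)  -11-0(✓)  -11-1(✓)  -110-(✓)  -111-(✓)  0--00(✓)  0--01(✓)  0-00-(✓)  0-1-0(✓)  0-1-1(✓)  0-10-(✓)  0-11-(✓)  00--0(✓)  00--1(✓)  00-0-(✓)  00-1-(✓)  000--(✓)  001--(✓)  01-0-(✓)  011--(✓)  1--00(✓)  1-0-0  11--0  111--(✓)
size-2^3 implicants → ---00  -11--  0--0-  0-1--  00---
Unchecked terms (primes): ---00, -00-0, -001-, -11--, 0--0-, 0-1--, 00---, 1-0-0, 11--0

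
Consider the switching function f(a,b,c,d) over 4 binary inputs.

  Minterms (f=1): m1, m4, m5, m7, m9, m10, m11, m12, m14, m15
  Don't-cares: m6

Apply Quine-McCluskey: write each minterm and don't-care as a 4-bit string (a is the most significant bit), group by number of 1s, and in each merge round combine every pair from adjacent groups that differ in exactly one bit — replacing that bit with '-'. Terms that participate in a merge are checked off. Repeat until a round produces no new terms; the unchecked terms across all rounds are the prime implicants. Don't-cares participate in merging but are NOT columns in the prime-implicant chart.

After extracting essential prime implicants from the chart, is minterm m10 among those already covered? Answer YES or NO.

YES

size-2^0 implicants → 0001(✓)  0100(✓)  0101(✓)  0110(✓)  0111(✓)  1001(✓)  1010(✓)  1011(✓)  1100(✓)  1110(✓)  1111(✓)
size-2^1 implicants → -001  -100(✓)  -110(✓)  -111(✓)  0-01  01-0(✓)  01-1(✓)  010-(✓)  011-(✓)  1-10(✓)  1-11(✓)  10-1  101-(✓)  11-0(✓)  111-(✓)
size-2^2 implicants → -1-0  -11-  01--  1-1-
Unchecked terms (primes): -001, -1-0, -11-, 0-01, 01--, 1-1-, 10-1
Minterm coverage:
  m1 ⊆ -001,0-01
  m4 ⊆ -1-0,01--
  m5 ⊆ 0-01,01--
  m7 ⊆ -11-,01--
  m9 ⊆ -001,10-1
  m10 ⊆ 1-1- [E]
  m11 ⊆ 1-1-,10-1
  m12 ⊆ -1-0 [E]
  m14 ⊆ -1-0,-11-,1-1-
  m15 ⊆ -11-,1-1-
E = {-1-0, 1-1-}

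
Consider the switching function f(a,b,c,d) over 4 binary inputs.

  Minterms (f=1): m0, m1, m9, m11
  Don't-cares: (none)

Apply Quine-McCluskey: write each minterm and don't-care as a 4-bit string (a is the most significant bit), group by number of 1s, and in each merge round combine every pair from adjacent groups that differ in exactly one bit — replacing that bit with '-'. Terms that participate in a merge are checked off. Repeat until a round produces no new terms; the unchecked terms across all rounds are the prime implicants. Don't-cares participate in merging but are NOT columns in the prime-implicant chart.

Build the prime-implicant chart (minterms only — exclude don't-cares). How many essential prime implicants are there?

2

size-2^0 implicants → 0000(✓)  0001(✓)  1001(✓)  1011(✓)
size-2^1 implicants → -001  000-  10-1
Unchecked terms (primes): -001, 000-, 10-1
Minterm coverage:
  m0 ⊆ 000- [E]
  m1 ⊆ -001,000-
  m9 ⊆ -001,10-1
  m11 ⊆ 10-1 [E]
E = {000-, 10-1}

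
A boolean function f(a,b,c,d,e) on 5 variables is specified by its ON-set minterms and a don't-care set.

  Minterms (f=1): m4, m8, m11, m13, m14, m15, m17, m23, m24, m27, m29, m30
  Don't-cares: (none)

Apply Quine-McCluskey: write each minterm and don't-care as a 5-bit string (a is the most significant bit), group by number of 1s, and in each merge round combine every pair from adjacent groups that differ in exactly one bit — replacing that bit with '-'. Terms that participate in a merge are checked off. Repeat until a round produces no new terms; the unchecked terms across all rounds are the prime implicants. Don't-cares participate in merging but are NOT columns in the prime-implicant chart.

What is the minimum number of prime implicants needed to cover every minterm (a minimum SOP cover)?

8

size-2^0 implicants → 00100  01000(✓)  01011(✓)  01101(✓)  01110(✓)  01111(✓)  10001  10111  11000(✓)  11011(✓)  11101(✓)  11110(✓)
size-2^1 implicants → -1000  -1011  -1101  -1110  01-11  011-1  0111-
Unchecked terms (primes): -1000, -1011, -1101, -1110, 00100, 01-11, 011-1, 0111-, 10001, 10111
Minterm coverage:
  m4 ⊆ 00100 [E]
  m8 ⊆ -1000 [E]
  m11 ⊆ -1011,01-11
  m13 ⊆ -1101,011-1
  m14 ⊆ -1110,0111-
  m15 ⊆ 01-11,011-1,0111-
  m17 ⊆ 10001 [E]
  m23 ⊆ 10111 [E]
  m24 ⊆ -1000 [E]
  m27 ⊆ -1011 [E]
  m29 ⊆ -1101 [E]
  m30 ⊆ -1110 [E]
E = {-1000, -1011, -1101, -1110, 00100, 10001, 10111}
Petrick residual → 01-11
Cover = bc'd'e' + bc'de + bcd'e + bcde' + a'b'cd'e' + a'bde + ab'c'd'e + ab'cde  |cover|=8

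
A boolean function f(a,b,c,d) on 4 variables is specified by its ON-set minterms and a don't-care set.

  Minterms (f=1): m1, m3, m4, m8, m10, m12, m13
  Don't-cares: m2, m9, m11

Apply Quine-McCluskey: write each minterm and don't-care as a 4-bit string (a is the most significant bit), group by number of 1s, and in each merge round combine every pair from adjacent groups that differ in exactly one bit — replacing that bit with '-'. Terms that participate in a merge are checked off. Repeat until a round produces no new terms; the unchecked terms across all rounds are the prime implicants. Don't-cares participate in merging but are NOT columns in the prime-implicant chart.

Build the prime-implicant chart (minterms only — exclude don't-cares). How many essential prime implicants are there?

3

Round 0: 0001✓ 0010✓ 0011✓ 0100✓ 1000✓ 1001✓ 1010✓ 1011✓ 1100✓ 1101✓
Round 1: -001✓ -010✓ -011✓ -100 00-1✓ 001-✓ 1-00✓ 1-01✓ 10-0✓ 10-1✓ 100-✓ 101-✓ 110-✓
Round 2: -0-1 -01- 1-0- 10--
PIs = {-0-1, -01-, -100, 1-0-, 10--}
Coverage chart:
  m1: -0-1 ←essential
  m3: -0-1,-01-
  m4: -100 ←essential
  m8: 1-0-,10--
  m10: -01-,10--
  m12: -100,1-0-
  m13: 1-0- ←essential
Essential: -0-1, -100, 1-0-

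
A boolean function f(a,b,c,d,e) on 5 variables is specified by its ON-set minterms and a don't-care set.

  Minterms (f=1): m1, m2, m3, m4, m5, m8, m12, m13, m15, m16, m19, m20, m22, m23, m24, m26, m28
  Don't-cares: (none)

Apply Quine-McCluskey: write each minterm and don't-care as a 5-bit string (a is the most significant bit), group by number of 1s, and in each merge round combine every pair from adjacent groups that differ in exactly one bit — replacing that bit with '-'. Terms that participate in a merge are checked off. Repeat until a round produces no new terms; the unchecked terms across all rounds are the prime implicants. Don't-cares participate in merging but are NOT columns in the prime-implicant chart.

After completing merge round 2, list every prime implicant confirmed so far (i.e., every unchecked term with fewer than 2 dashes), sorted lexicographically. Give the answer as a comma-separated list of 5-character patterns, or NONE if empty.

-0011, 00-01, 000-1, 0001-, 011-1, 10-11, 101-0, 1011-, 110-0

size-2^0 implicants → 00001(✓)  00010(✓)  00011(✓)  00100(✓)  00101(✓)  01000(✓)  01100(✓)  01101(✓)  01111(✓)  10000(✓)  10011(✓)  10100(✓)  10110(✓)  10111(✓)  11000(✓)  11010(✓)  11100(✓)
size-2^1 implicants → -0011  -0100(✓)  -1000(✓)  -1100(✓)  0-100(✓)  0-101(✓)  00-01  000-1  0001-  0010-(✓)  01-00(✓)  011-1  0110-(✓)  1-000(✓)  1-100(✓)  10-00(✓)  10-11  101-0  1011-  11-00(✓)  110-0
size-2^2 implicants → --100  -1-00  0-10-  1--00
Unchecked terms (primes): --100, -0011, -1-00, 0-10-, 00-01, 000-1, 0001-, 011-1, 1--00, 10-11, 101-0, 1011-, 110-0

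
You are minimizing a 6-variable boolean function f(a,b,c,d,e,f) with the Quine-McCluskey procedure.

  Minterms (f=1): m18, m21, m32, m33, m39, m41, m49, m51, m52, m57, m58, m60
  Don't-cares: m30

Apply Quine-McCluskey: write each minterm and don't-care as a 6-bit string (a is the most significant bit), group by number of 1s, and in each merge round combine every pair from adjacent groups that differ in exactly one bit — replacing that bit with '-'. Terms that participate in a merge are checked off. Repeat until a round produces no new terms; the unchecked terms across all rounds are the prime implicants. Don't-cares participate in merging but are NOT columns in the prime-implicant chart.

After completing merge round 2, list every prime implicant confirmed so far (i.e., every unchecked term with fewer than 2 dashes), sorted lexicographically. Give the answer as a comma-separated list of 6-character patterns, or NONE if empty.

010010, 010101, 011110, 10000-, 100111, 11-100, 1100-1, 111010

Round 0: 010010 010101 011110 100000✓ 100001✓ 100111 101001✓ 110001✓ 110011✓ 110100✓ 111001✓ 111010 111100✓
Round 1: 1-0001✓ 1-1001✓ 10-001✓ 10000- 11-001✓ 11-100 1100-1
Round 2: 1--001
PIs = {010010, 010101, 011110, 1--001, 10000-, 100111, 11-100, 1100-1, 111010}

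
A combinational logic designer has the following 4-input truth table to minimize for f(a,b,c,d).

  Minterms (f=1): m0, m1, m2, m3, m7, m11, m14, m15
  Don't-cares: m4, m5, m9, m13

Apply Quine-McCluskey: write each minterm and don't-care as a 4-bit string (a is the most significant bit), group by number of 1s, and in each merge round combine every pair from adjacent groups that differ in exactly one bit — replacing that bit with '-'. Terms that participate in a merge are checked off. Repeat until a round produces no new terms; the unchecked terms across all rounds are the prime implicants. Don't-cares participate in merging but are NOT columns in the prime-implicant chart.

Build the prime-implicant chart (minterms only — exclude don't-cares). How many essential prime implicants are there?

3

Round 0: 0000✓ 0001✓ 0010✓ 0011✓ 0100✓ 0101✓ 0111✓ 1001✓ 1011✓ 1101✓ 1110✓ 1111✓
Round 1: -001✓ -011✓ -101✓ -111✓ 0-00✓ 0-01✓ 0-11✓ 00-0✓ 00-1✓ 000-✓ 001-✓ 01-1✓ 010-✓ 1-01✓ 1-11✓ 10-1✓ 11-1✓ 111-
Round 2: --01✓ --11✓ -0-1✓ -1-1✓ 0--1✓ 0-0- 00-- 1--1✓
Round 3: ---1
PIs = {---1, 0-0-, 00--, 111-}
Coverage chart:
  m0: 0-0-,00--
  m1: ---1,0-0-,00--
  m2: 00-- ←essential
  m3: ---1,00--
  m7: ---1 ←essential
  m11: ---1 ←essential
  m14: 111- ←essential
  m15: ---1,111-
Essential: ---1, 00--, 111-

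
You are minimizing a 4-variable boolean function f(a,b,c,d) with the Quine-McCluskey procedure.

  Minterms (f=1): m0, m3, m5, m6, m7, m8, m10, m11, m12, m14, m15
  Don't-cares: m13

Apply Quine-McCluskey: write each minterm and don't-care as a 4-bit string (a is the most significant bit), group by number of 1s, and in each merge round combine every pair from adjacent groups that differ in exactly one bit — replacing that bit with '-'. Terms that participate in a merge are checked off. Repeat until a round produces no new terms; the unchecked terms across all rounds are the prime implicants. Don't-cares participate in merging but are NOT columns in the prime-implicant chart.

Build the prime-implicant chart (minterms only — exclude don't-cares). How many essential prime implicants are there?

size-2^0 implicants → 0000(✓)  0011(✓)  0101(✓)  0110(✓)  0111(✓)  1000(✓)  1010(✓)  1011(✓)  1100(✓)  1101(✓)  1110(✓)  1111(✓)
size-2^1 implicants → -000  -011(✓)  -101(✓)  -110(✓)  -111(✓)  0-11(✓)  01-1(✓)  011-(✓)  1-00(✓)  1-10(✓)  1-11(✓)  10-0(✓)  101-(✓)  11-0(✓)  11-1(✓)  110-(✓)  111-(✓)
size-2^2 implicants → --11  -1-1  -11-  1--0  1-1-  11--
Unchecked terms (primes): --11, -000, -1-1, -11-, 1--0, 1-1-, 11--
Minterm coverage:
  m0 ⊆ -000 [E]
  m3 ⊆ --11 [E]
  m5 ⊆ -1-1 [E]
  m6 ⊆ -11- [E]
  m7 ⊆ --11,-1-1,-11-
  m8 ⊆ -000,1--0
  m10 ⊆ 1--0,1-1-
  m11 ⊆ --11,1-1-
  m12 ⊆ 1--0,11--
  m14 ⊆ -11-,1--0,1-1-,11--
  m15 ⊆ --11,-1-1,-11-,1-1-,11--
E = {--11, -000, -1-1, -11-}

4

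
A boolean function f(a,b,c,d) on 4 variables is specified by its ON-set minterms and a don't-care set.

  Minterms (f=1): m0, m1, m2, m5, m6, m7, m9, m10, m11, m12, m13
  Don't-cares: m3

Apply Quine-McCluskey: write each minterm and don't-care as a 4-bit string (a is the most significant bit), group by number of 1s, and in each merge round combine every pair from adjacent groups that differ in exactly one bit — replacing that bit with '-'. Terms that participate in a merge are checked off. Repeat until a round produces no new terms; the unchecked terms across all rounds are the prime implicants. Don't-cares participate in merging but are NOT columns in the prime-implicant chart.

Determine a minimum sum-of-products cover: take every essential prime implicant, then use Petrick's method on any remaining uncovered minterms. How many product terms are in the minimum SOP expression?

[col 0] 0000*, 0001*, 0010*, 0011*, 0101*, 0110*, 0111*, 1001*, 1010*, 1011*, 1100*, 1101*
[col 1] -001*, -010*, -011*, -101*, 0-01*, 0-10*, 0-11*, 00-0*, 00-1*, 000-*, 001-*, 01-1*, 011-*, 1-01*, 10-1*, 101-*, 110-
[col 2] --01, -0-1, -01-, 0--1, 0-1-, 00--
Prime implicants: --01, -0-1, -01-, 0--1, 0-1-, 00--, 110-
PI chart (minterm → PIs covering it):
  0 | 00--  (sole → essential)
  1 | --01,-0-1,0--1,00--
  2 | -01-,0-1-,00--
  5 | --01,0--1
  6 | 0-1-  (sole → essential)
  7 | 0--1,0-1-
  9 | --01,-0-1
  10 | -01-  (sole → essential)
  11 | -0-1,-01-
  12 | 110-  (sole → essential)
  13 | --01,110-
Essential prime implicants: -01-, 0-1-, 00--, 110-
Petrick residual → --01
Minimum SOP uses 5 PIs: c'd + b'c + a'c + a'b' + abc'

5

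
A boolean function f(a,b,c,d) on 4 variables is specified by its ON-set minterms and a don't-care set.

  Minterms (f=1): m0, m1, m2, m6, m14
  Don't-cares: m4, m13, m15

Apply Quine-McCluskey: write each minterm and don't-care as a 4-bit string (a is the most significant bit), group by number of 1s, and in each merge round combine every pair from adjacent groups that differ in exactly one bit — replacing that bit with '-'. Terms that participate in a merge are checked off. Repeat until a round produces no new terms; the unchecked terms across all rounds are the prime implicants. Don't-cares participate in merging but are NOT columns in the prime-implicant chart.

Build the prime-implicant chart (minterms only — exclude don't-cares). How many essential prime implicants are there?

2

size-2^0 implicants → 0000(✓)  0001(✓)  0010(✓)  0100(✓)  0110(✓)  1101(✓)  1110(✓)  1111(✓)
size-2^1 implicants → -110  0-00(✓)  0-10(✓)  00-0(✓)  000-  01-0(✓)  11-1  111-
size-2^2 implicants → 0--0
Unchecked terms (primes): -110, 0--0, 000-, 11-1, 111-
Minterm coverage:
  m0 ⊆ 0--0,000-
  m1 ⊆ 000- [E]
  m2 ⊆ 0--0 [E]
  m6 ⊆ -110,0--0
  m14 ⊆ -110,111-
E = {0--0, 000-}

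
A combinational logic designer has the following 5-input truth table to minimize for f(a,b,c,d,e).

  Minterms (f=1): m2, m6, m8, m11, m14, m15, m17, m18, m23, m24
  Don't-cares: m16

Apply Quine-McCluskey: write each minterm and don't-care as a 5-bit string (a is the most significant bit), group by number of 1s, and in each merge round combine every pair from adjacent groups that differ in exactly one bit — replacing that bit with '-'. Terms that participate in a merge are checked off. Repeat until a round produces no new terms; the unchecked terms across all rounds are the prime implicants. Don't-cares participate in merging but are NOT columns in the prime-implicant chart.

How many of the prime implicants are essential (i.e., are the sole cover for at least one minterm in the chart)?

size-2^0 implicants → 00010(✓)  00110(✓)  01000(✓)  01011(✓)  01110(✓)  01111(✓)  10000(✓)  10001(✓)  10010(✓)  10111  11000(✓)
size-2^1 implicants → -0010  -1000  0-110  00-10  01-11  0111-  1-000  100-0  1000-
Unchecked terms (primes): -0010, -1000, 0-110, 00-10, 01-11, 0111-, 1-000, 100-0, 1000-, 10111
Minterm coverage:
  m2 ⊆ -0010,00-10
  m6 ⊆ 0-110,00-10
  m8 ⊆ -1000 [E]
  m11 ⊆ 01-11 [E]
  m14 ⊆ 0-110,0111-
  m15 ⊆ 01-11,0111-
  m17 ⊆ 1000- [E]
  m18 ⊆ -0010,100-0
  m23 ⊆ 10111 [E]
  m24 ⊆ -1000,1-000
E = {-1000, 01-11, 1000-, 10111}

4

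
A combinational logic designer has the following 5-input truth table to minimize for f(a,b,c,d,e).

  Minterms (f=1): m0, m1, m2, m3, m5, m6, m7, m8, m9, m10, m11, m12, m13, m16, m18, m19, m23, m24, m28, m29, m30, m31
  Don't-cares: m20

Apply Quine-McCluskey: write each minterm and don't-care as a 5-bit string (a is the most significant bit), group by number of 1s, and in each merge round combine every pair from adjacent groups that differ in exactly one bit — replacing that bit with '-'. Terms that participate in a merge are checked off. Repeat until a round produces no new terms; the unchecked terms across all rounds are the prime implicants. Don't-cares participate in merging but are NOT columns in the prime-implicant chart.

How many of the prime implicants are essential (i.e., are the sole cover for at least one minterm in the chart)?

3

size-2^0 implicants → 00000(✓)  00001(✓)  00010(✓)  00011(✓)  00101(✓)  00110(✓)  00111(✓)  01000(✓)  01001(✓)  01010(✓)  01011(✓)  01100(✓)  01101(✓)  10000(✓)  10010(✓)  10011(✓)  10100(✓)  10111(✓)  11000(✓)  11100(✓)  11101(✓)  11110(✓)  11111(✓)
size-2^1 implicants → -0000(✓)  -0010(✓)  -0011(✓)  -0111(✓)  -1000(✓)  -1100(✓)  -1101(✓)  0-000(✓)  0-001(✓)  0-010(✓)  0-011(✓)  0-101(✓)  00-01(✓)  00-10(✓)  00-11(✓)  000-0(✓)  000-1(✓)  0000-(✓)  0001-(✓)  001-1(✓)  0011-(✓)  01-00(✓)  01-01(✓)  010-0(✓)  010-1(✓)  0100-(✓)  0101-(✓)  0110-(✓)  1-000(✓)  1-100(✓)  1-111  10-00(✓)  10-11(✓)  100-0(✓)  1001-(✓)  11-00(✓)  111-0(✓)  111-1(✓)  1110-(✓)  1111-(✓)
size-2^2 implicants → --000  -0-11  -00-0  -001-  -1-00  -110-  0--01  0-0-0(✓)  0-0-1(✓)  0-00-(✓)  0-01-(✓)  00--1  00-1-  000--(✓)  01-0-  010--(✓)  1--00  111--
size-2^3 implicants → 0-0--
Unchecked terms (primes): --000, -0-11, -00-0, -001-, -1-00, -110-, 0--01, 0-0--, 00--1, 00-1-, 01-0-, 1--00, 1-111, 111--
Minterm coverage:
  m0 ⊆ --000,-00-0,0-0--
  m1 ⊆ 0--01,0-0--,00--1
  m2 ⊆ -00-0,-001-,0-0--,00-1-
  m3 ⊆ -0-11,-001-,0-0--,00--1,00-1-
  m5 ⊆ 0--01,00--1
  m6 ⊆ 00-1- [E]
  m7 ⊆ -0-11,00--1,00-1-
  m8 ⊆ --000,-1-00,0-0--,01-0-
  m9 ⊆ 0--01,0-0--,01-0-
  m10 ⊆ 0-0-- [E]
  m11 ⊆ 0-0-- [E]
  m12 ⊆ -1-00,-110-,01-0-
  m13 ⊆ -110-,0--01,01-0-
  m16 ⊆ --000,-00-0,1--00
  m18 ⊆ -00-0,-001-
  m19 ⊆ -0-11,-001-
  m23 ⊆ -0-11,1-111
  m24 ⊆ --000,-1-00,1--00
  m28 ⊆ -1-00,-110-,1--00,111--
  m29 ⊆ -110-,111--
  m30 ⊆ 111-- [E]
  m31 ⊆ 1-111,111--
E = {0-0--, 00-1-, 111--}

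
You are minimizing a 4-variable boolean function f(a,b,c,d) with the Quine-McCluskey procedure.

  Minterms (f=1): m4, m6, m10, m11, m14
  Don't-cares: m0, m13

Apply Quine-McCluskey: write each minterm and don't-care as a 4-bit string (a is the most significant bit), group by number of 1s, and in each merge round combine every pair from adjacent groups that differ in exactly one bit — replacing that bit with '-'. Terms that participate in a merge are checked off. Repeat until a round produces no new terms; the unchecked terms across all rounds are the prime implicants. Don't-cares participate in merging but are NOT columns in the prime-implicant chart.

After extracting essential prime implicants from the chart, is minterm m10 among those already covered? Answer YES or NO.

size-2^0 implicants → 0000(✓)  0100(✓)  0110(✓)  1010(✓)  1011(✓)  1101  1110(✓)
size-2^1 implicants → -110  0-00  01-0  1-10  101-
Unchecked terms (primes): -110, 0-00, 01-0, 1-10, 101-, 1101
Minterm coverage:
  m4 ⊆ 0-00,01-0
  m6 ⊆ -110,01-0
  m10 ⊆ 1-10,101-
  m11 ⊆ 101- [E]
  m14 ⊆ -110,1-10
E = {101-}

YES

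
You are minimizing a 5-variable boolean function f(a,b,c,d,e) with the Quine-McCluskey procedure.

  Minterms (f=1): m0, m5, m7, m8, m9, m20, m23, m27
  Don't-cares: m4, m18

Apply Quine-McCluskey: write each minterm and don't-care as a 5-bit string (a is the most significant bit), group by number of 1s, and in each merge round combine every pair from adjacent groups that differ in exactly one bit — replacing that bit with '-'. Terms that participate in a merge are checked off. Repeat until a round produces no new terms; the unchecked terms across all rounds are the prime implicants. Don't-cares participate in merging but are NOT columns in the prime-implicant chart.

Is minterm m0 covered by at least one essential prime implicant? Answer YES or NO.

NO

[col 0] 00000*, 00100*, 00101*, 00111*, 01000*, 01001*, 10010, 10100*, 10111*, 11011
[col 1] -0100, -0111, 0-000, 00-00, 001-1, 0010-, 0100-
Prime implicants: -0100, -0111, 0-000, 00-00, 001-1, 0010-, 0100-, 10010, 11011
PI chart (minterm → PIs covering it):
  0 | 0-000,00-00
  5 | 001-1,0010-
  7 | -0111,001-1
  8 | 0-000,0100-
  9 | 0100-  (sole → essential)
  20 | -0100  (sole → essential)
  23 | -0111  (sole → essential)
  27 | 11011  (sole → essential)
Essential prime implicants: -0100, -0111, 0100-, 11011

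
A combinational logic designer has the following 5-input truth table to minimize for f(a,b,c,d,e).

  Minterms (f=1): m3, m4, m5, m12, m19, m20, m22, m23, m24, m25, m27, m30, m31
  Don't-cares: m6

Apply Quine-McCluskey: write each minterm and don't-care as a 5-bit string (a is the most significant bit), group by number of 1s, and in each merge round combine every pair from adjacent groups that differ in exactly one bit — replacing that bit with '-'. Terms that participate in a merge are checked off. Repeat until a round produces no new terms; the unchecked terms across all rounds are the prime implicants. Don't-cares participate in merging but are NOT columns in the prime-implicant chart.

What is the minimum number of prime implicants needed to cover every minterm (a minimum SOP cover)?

[col 0] 00011*, 00100*, 00101*, 00110*, 01100*, 10011*, 10100*, 10110*, 10111*, 11000*, 11001*, 11011*, 11110*, 11111*
[col 1] -0011, -0100*, -0110*, 0-100, 001-0*, 0010-, 1-011*, 1-110*, 1-111*, 10-11*, 101-0*, 1011-*, 11-11*, 110-1, 1100-, 1111-*
[col 2] -01-0, 1--11, 1-11-
Prime implicants: -0011, -01-0, 0-100, 0010-, 1--11, 1-11-, 110-1, 1100-
PI chart (minterm → PIs covering it):
  3 | -0011  (sole → essential)
  4 | -01-0,0-100,0010-
  5 | 0010-  (sole → essential)
  12 | 0-100  (sole → essential)
  19 | -0011,1--11
  20 | -01-0  (sole → essential)
  22 | -01-0,1-11-
  23 | 1--11,1-11-
  24 | 1100-  (sole → essential)
  25 | 110-1,1100-
  27 | 1--11,110-1
  30 | 1-11-  (sole → essential)
  31 | 1--11,1-11-
Essential prime implicants: -0011, -01-0, 0-100, 0010-, 1-11-, 1100-
Petrick residual → 1--11
Minimum SOP uses 7 PIs: b'c'de + b'ce' + a'cd'e' + a'b'cd' + ade + acd + abc'd'

7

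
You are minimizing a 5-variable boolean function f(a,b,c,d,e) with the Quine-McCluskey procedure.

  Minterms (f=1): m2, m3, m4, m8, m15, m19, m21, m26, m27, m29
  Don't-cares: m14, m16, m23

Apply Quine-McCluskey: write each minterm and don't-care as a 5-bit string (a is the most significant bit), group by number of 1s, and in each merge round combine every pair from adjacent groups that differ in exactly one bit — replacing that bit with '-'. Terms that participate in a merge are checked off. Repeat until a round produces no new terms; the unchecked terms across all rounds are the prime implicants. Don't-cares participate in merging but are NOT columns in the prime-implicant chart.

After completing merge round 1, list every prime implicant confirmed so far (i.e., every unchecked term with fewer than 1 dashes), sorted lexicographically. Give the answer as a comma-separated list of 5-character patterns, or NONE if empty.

00100, 01000, 10000

Round 0: 00010✓ 00011✓ 00100 01000 01110✓ 01111✓ 10000 10011✓ 10101✓ 10111✓ 11010✓ 11011✓ 11101✓
Round 1: -0011 0001- 0111- 1-011 1-101 10-11 101-1 1101-
PIs = {-0011, 0001-, 00100, 01000, 0111-, 1-011, 1-101, 10-11, 10000, 101-1, 1101-}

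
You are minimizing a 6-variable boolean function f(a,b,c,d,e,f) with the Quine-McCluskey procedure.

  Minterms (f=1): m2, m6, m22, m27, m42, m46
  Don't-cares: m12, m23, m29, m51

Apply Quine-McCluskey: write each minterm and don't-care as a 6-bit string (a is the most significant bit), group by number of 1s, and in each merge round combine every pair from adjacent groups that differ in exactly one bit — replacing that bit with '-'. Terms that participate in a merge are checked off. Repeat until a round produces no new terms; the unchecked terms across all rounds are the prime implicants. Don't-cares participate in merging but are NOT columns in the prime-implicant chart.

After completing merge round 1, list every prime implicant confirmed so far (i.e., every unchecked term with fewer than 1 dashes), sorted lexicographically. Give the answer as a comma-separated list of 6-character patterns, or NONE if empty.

size-2^0 implicants → 000010(✓)  000110(✓)  001100  010110(✓)  010111(✓)  011011  011101  101010(✓)  101110(✓)  110011
size-2^1 implicants → 0-0110  000-10  01011-  101-10
Unchecked terms (primes): 0-0110, 000-10, 001100, 01011-, 011011, 011101, 101-10, 110011

001100, 011011, 011101, 110011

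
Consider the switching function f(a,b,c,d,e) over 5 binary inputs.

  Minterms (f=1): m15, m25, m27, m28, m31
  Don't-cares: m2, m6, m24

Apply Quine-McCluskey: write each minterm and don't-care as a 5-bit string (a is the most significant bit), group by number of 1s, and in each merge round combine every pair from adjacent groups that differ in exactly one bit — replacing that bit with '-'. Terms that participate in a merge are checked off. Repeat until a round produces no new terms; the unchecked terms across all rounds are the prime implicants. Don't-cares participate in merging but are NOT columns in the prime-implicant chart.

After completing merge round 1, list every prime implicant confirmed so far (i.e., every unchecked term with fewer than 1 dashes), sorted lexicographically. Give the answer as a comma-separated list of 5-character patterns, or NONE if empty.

NONE

size-2^0 implicants → 00010(✓)  00110(✓)  01111(✓)  11000(✓)  11001(✓)  11011(✓)  11100(✓)  11111(✓)
size-2^1 implicants → -1111  00-10  11-00  11-11  110-1  1100-
Unchecked terms (primes): -1111, 00-10, 11-00, 11-11, 110-1, 1100-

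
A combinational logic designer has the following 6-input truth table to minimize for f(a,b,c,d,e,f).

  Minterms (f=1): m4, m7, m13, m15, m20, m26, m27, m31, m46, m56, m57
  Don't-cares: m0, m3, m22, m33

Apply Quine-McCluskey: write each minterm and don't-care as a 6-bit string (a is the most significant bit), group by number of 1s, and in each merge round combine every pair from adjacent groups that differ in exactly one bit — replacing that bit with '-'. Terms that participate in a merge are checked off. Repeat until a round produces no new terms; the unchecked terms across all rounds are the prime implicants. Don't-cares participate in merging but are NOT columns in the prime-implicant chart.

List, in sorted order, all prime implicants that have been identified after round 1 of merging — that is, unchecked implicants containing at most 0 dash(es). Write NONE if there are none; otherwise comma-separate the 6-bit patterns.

[col 0] 000000*, 000011*, 000100*, 000111*, 001101*, 001111*, 010100*, 010110*, 011010*, 011011*, 011111*, 100001, 101110, 111000*, 111001*
[col 1] 0-0100, 0-1111, 00-111, 000-00, 000-11, 0011-1, 0101-0, 011-11, 01101-, 11100-
Prime implicants: 0-0100, 0-1111, 00-111, 000-00, 000-11, 0011-1, 0101-0, 011-11, 01101-, 100001, 101110, 11100-

100001, 101110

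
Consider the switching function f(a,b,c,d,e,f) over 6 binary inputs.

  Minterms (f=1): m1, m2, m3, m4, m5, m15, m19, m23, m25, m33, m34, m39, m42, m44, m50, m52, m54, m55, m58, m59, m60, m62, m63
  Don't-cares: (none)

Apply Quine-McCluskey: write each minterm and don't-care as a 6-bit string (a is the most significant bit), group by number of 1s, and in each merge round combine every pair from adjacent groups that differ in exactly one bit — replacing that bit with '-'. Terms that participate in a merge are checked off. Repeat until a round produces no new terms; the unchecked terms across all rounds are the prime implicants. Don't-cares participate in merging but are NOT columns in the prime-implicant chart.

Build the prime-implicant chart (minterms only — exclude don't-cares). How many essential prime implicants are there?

9

Round 0: 000001✓ 000010✓ 000011✓ 000100✓ 000101✓ 001111 010011✓ 010111✓ 011001 100001✓ 100010✓ 100111✓ 101010✓ 101100✓ 110010✓ 110100✓ 110110✓ 110111✓ 111010✓ 111011✓ 111100✓ 111110✓ 111111✓
Round 1: -00001 -00010 -10111 0-0011 000-01 0000-1 00001- 00010- 010-11 1-0010✓ 1-0111 1-1010✓ 1-1100 10-010✓ 11-010✓ 11-100✓ 11-110✓ 11-111✓ 110-10✓ 1101-0✓ 11011-✓ 111-10✓ 111-11✓ 11101-✓ 1111-0✓ 11111-✓
Round 2: 1--010 11--10 11-1-0 11-11- 111-1-
PIs = {-00001, -00010, -10111, 0-0011, 000-01, 0000-1, 00001-, 00010-, 001111, 010-11, 011001, 1--010, 1-0111, 1-1100, 11--10, 11-1-0, 11-11-, 111-1-}
Coverage chart:
  m1: -00001,000-01,0000-1
  m2: -00010,00001-
  m3: 0-0011,0000-1,00001-
  m4: 00010- ←essential
  m5: 000-01,00010-
  m15: 001111 ←essential
  m19: 0-0011,010-11
  m23: -10111,010-11
  m25: 011001 ←essential
  m33: -00001 ←essential
  m34: -00010,1--010
  m39: 1-0111 ←essential
  m42: 1--010 ←essential
  m44: 1-1100 ←essential
  m50: 1--010,11--10
  m52: 11-1-0 ←essential
  m54: 11--10,11-1-0,11-11-
  m55: -10111,1-0111,11-11-
  m58: 1--010,11--10,111-1-
  m59: 111-1- ←essential
  m60: 1-1100,11-1-0
  m62: 11--10,11-1-0,11-11-,111-1-
  m63: 11-11-,111-1-
Essential: -00001, 00010-, 001111, 011001, 1--010, 1-0111, 1-1100, 11-1-0, 111-1-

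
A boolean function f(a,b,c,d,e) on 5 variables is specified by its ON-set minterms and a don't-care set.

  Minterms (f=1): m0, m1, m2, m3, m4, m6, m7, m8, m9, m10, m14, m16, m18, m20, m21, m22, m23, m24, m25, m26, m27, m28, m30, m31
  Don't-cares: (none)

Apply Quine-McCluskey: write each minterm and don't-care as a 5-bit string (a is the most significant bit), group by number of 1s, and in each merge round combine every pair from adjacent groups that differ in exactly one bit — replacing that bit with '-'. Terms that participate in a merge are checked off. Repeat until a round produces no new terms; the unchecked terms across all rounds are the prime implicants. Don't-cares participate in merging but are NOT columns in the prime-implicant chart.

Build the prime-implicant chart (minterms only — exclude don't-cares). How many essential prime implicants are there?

size-2^0 implicants → 00000(✓)  00001(✓)  00010(✓)  00011(✓)  00100(✓)  00110(✓)  00111(✓)  01000(✓)  01001(✓)  01010(✓)  01110(✓)  10000(✓)  10010(✓)  10100(✓)  10101(✓)  10110(✓)  10111(✓)  11000(✓)  11001(✓)  11010(✓)  11011(✓)  11100(✓)  11110(✓)  11111(✓)
size-2^1 implicants → -0000(✓)  -0010(✓)  -0100(✓)  -0110(✓)  -0111(✓)  -1000(✓)  -1001(✓)  -1010(✓)  -1110(✓)  0-000(✓)  0-001(✓)  0-010(✓)  0-110(✓)  00-00(✓)  00-10(✓)  00-11(✓)  000-0(✓)  000-1(✓)  0000-(✓)  0001-(✓)  001-0(✓)  0011-(✓)  01-10(✓)  010-0(✓)  0100-(✓)  1-000(✓)  1-010(✓)  1-100(✓)  1-110(✓)  1-111(✓)  10-00(✓)  10-10(✓)  100-0(✓)  101-0(✓)  101-1(✓)  1010-(✓)  1011-(✓)  11-00(✓)  11-10(✓)  11-11(✓)  110-0(✓)  110-1(✓)  1100-(✓)  1101-(✓)  111-0(✓)  1111-(✓)
size-2^2 implicants → --000(✓)  --010(✓)  --110(✓)  -0-00(✓)  -0-10(✓)  -00-0(✓)  -01-0(✓)  -011-  -1-10(✓)  -10-0(✓)  -100-  0--10(✓)  0-0-0(✓)  0-00-  00--0(✓)  00-1-  000--  1--00(✓)  1--10(✓)  1-0-0(✓)  1-1-0(✓)  1-11-  10--0(✓)  101--  11--0(✓)  11-1-  110--
size-2^3 implicants → ---10  --0-0  -0--0  1---0
Unchecked terms (primes): ---10, --0-0, -0--0, -011-, -100-, 0-00-, 00-1-, 000--, 1---0, 1-11-, 101--, 11-1-, 110--
Minterm coverage:
  m0 ⊆ --0-0,-0--0,0-00-,000--
  m1 ⊆ 0-00-,000--
  m2 ⊆ ---10,--0-0,-0--0,00-1-,000--
  m3 ⊆ 00-1-,000--
  m4 ⊆ -0--0 [E]
  m6 ⊆ ---10,-0--0,-011-,00-1-
  m7 ⊆ -011-,00-1-
  m8 ⊆ --0-0,-100-,0-00-
  m9 ⊆ -100-,0-00-
  m10 ⊆ ---10,--0-0
  m14 ⊆ ---10 [E]
  m16 ⊆ --0-0,-0--0,1---0
  m18 ⊆ ---10,--0-0,-0--0,1---0
  m20 ⊆ -0--0,1---0,101--
  m21 ⊆ 101-- [E]
  m22 ⊆ ---10,-0--0,-011-,1---0,1-11-,101--
  m23 ⊆ -011-,1-11-,101--
  m24 ⊆ --0-0,-100-,1---0,110--
  m25 ⊆ -100-,110--
  m26 ⊆ ---10,--0-0,1---0,11-1-,110--
  m27 ⊆ 11-1-,110--
  m28 ⊆ 1---0 [E]
  m30 ⊆ ---10,1---0,1-11-,11-1-
  m31 ⊆ 1-11-,11-1-
E = {---10, -0--0, 1---0, 101--}

4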